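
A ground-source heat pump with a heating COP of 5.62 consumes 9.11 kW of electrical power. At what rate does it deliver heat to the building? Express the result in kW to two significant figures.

Q̇_H = COP_HP × Ẇ = 5.62 × 9.110 = 51.20 kW.

51 kW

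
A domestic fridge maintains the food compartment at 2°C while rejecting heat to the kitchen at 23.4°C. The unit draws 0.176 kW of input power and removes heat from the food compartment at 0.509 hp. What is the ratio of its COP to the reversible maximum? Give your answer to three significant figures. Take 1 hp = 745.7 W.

Converting, Q̇_C = 0.5090 hp = 0.3796 kW, so COP_actual = Q̇_C/Ẇ = 0.3796/0.1760 = 2.157.
In absolute terms T_C = 275.15 K and T_H = 296.55 K, so ΔT = 21.40 K.
COP_Carnot = T_C/ΔT = 275.15/21.40 = 12.86.
η_II = COP_actual/COP_Carnot = 2.157/12.86 = 0.1677.

0.168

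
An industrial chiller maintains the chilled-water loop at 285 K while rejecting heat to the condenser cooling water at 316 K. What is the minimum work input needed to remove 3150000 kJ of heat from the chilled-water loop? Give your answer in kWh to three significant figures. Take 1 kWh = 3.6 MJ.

95.2 kWh

The reservoir spacing is ΔT = 316 − 285 = 31.00 K.
The reversible limit is COP_R = T_C/ΔT = 9.194, so W_min = Q_C/COP = Q_C·ΔT/T_C.
W_min = 3150000 × 31.00/285.00 = 342600 kJ = 95.18 kWh.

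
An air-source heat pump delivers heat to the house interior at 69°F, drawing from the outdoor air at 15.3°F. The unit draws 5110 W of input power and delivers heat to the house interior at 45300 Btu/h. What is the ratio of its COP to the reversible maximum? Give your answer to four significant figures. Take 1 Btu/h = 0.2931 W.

Converting, Q̇_H = 45300 Btu/h = 13280 W, so COP_actual = Q̇_H/Ẇ = 13280/5110 = 2.598.
In absolute terms T_C = 263.87 K and T_H = 293.71 K, so ΔT = 29.83 K.
COP_Carnot = T_H/ΔT = 293.71/29.83 = 9.845.
η_II = COP_actual/COP_Carnot = 2.598/9.845 = 0.2639.

0.2639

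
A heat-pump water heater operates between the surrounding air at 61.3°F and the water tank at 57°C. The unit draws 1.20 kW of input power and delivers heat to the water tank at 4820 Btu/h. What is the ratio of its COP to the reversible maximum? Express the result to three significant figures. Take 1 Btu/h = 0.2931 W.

Converting, Q̇_H = 4820 Btu/h = 1.413 kW, so COP_actual = Q̇_H/Ẇ = 1.413/1.200 = 1.177.
In absolute terms T_C = 289.43 K and T_H = 330.15 K, so ΔT = 40.72 K.
COP_Carnot = T_H/ΔT = 330.15/40.72 = 8.107.
η_II = COP_actual/COP_Carnot = 1.177/8.107 = 0.1452.

0.145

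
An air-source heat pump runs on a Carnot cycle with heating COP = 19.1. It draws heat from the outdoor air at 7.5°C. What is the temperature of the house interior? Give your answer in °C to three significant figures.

23.0 °C

COP_HP = T_H/(T_H − T_C) rearranges to T_H = COP·T_C/(COP − 1).
With T_C = 280.65 K, T_H = 19.1 × 280.65/18.10 = 296.16 K.
Converting, 296.16 K = 23.01°C.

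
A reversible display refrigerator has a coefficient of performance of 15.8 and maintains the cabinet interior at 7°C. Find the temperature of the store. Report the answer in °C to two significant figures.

25 °C

COP_R = T_C/(T_H − T_C) gives T_H − T_C = T_C/COP.
With T_C = 280.15 K, T_H = 280.15 × (1 + 1/15.8) = 297.88 K.
Converting, 297.88 K = 24.73°C.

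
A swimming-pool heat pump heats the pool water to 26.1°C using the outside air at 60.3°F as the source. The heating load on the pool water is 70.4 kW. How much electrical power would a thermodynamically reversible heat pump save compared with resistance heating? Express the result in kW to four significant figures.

In absolute terms T_C = 288.87 K and T_H = 299.25 K, so ΔT = 10.38 K.
COP_Carnot = T_H/ΔT = 299.25/10.38 = 28.84.
Resistance heating needs Ẇ_res = Q̇_H = 70.40 kW; the reversible heat pump needs only Ẇ_hp = Q̇_H/COP = 2.441 kW.
Saving = 70.40 − 2.441 = 67.96 kW.

67.96 kW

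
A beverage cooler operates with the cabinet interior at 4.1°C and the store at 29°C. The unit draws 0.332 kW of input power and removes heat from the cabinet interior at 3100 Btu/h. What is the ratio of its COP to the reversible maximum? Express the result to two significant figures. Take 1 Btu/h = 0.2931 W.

Converting, Q̇_C = 3100 Btu/h = 0.9086 kW, so COP_actual = Q̇_C/Ẇ = 0.9086/0.3320 = 2.737.
In absolute terms T_C = 277.25 K and T_H = 302.15 K, so ΔT = 24.90 K.
COP_Carnot = T_C/ΔT = 277.25/24.90 = 11.13.
η_II = COP_actual/COP_Carnot = 2.737/11.13 = 0.2458.

0.25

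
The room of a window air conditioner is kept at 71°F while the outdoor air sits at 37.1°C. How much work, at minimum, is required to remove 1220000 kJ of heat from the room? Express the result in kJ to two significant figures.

In absolute terms T_C = 294.82 K and T_H = 310.25 K, so ΔT = 15.43 K.
The reversible limit is COP_R = T_C/ΔT = 19.10, so W_min = Q_C/COP = Q_C·ΔT/T_C.
W_min = 1220000 × 15.43/294.82 = 63870 kJ.

64000 kJ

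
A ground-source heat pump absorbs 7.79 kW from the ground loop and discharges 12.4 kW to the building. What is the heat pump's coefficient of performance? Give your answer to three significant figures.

2.69

The first law gives Q̇_H = Q̇_C + Ẇ, so the three rates are Q̇_C = 7.790, Q̇_H = 12.40, Ẇ = 4.610 kW.
COP_HP = Q̇_H/Ẇ = 12.40/4.610 = 2.690.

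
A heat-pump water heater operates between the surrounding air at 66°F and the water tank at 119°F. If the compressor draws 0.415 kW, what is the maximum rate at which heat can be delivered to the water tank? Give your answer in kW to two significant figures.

In absolute terms T_C = 292.04 K and T_H = 321.48 K, so ΔT = 29.44 K.
COP_Carnot = T_H/ΔT = 321.48/29.44 = 10.92.
Q̇_max = COP_Carnot × Ẇ = 10.92 × 0.4150 kW = 4.531 kW.

4.5 kW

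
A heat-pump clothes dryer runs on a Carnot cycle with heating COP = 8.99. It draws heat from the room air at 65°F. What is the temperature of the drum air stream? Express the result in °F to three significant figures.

COP_HP = T_H/(T_H − T_C) rearranges to T_H = COP·T_C/(COP − 1).
With T_C = 291.48 K, T_H = 8.99 × 291.48/7.990 = 327.96 K.
Converting, 327.96 K = 130.67°F.

131 °F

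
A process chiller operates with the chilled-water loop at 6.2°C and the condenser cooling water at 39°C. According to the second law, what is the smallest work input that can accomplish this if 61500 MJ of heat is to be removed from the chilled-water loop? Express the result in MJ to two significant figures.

In absolute terms T_C = 279.35 K and T_H = 312.15 K, so ΔT = 32.80 K.
The reversible limit is COP_R = T_C/ΔT = 8.517, so W_min = Q_C/COP = Q_C·ΔT/T_C.
W_min = 61500 × 32.80/279.35 = 7221 MJ.

7200 MJ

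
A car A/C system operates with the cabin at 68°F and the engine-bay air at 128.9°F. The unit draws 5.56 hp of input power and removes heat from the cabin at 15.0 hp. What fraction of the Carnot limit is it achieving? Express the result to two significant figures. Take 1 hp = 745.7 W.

0.31

COP_actual = Q̇_C/Ẇ = 15.00/5.560 = 2.698.
In absolute terms T_C = 293.15 K and T_H = 326.98 K, so ΔT = 33.83 K.
COP_Carnot = T_C/ΔT = 293.15/33.83 = 8.665.
η_II = COP_actual/COP_Carnot = 2.698/8.665 = 0.3114.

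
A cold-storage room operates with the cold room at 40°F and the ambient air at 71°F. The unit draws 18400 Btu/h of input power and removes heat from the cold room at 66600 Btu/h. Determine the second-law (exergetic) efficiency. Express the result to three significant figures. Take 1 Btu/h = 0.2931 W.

COP_actual = Q̇_C/Ẇ = 66600/18400 = 3.620.
In absolute terms T_C = 277.59 K and T_H = 294.82 K, so ΔT = 17.22 K.
COP_Carnot = T_C/ΔT = 277.59/17.22 = 16.12.
η_II = COP_actual/COP_Carnot = 3.620/16.12 = 0.2246.

0.225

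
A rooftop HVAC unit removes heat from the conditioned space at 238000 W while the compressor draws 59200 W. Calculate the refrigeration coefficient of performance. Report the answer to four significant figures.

4.020

The first law gives Q̇_H = Q̇_C + Ẇ, so the three rates are Q̇_C = 238000, Q̇_H = 297200, Ẇ = 59200 W.
COP_R = Q̇_C/Ẇ = 238000/59200 = 4.020.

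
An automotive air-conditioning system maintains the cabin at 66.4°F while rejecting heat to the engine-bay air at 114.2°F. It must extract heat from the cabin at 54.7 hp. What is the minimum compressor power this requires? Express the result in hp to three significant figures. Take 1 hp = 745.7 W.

In absolute terms T_C = 292.26 K and T_H = 318.82 K, so ΔT = 26.56 K.
COP_Carnot = T_C/ΔT = 292.26/26.56 = 11.01.
Ẇ_min = Q̇/COP_Carnot = 54.70/11.01 = 4.970 hp.

4.97 hp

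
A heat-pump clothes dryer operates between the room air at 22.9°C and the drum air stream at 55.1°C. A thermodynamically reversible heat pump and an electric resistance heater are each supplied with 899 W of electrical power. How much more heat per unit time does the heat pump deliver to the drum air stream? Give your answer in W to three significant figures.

8270 W

In absolute terms T_C = 296.05 K and T_H = 328.25 K, so ΔT = 32.20 K.
COP_Carnot = T_H/ΔT = 328.25/32.20 = 10.19.
The heat pump delivers Q̇_H = COP × Ẇ = 9164 W; the resistance heater delivers Ẇ = 899.0 W.
Extra = (COP − 1)·Ẇ = 8265 W.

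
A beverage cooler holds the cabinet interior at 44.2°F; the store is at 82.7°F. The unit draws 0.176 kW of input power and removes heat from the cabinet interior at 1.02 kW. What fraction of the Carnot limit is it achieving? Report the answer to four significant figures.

0.4428

COP_actual = Q̇_C/Ẇ = 1.020/0.1760 = 5.795.
In absolute terms T_C = 279.93 K and T_H = 301.32 K, so ΔT = 21.39 K.
COP_Carnot = T_C/ΔT = 279.93/21.39 = 13.09.
η_II = COP_actual/COP_Carnot = 5.795/13.09 = 0.4428.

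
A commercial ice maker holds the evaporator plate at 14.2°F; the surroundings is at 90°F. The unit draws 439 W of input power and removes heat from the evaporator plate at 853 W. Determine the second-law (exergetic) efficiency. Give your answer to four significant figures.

COP_actual = Q̇_C/Ẇ = 853.0/439.0 = 1.943.
In absolute terms T_C = 263.26 K and T_H = 305.37 K, so ΔT = 42.11 K.
COP_Carnot = T_C/ΔT = 263.26/42.11 = 6.252.
η_II = COP_actual/COP_Carnot = 1.943/6.252 = 0.3108.

0.3108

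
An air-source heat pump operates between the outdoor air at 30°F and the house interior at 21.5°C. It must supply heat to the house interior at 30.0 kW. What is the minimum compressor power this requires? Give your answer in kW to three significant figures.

In absolute terms T_C = 272.04 K and T_H = 294.65 K, so ΔT = 22.61 K.
COP_Carnot = T_H/ΔT = 294.65/22.61 = 13.03.
Ẇ_min = Q̇/COP_Carnot = 30.00/13.03 = 2.302 kW.

2.30 kW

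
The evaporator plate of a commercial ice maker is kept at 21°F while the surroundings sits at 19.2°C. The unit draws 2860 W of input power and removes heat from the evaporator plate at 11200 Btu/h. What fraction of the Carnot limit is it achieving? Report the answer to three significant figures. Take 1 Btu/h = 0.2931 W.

0.109

Converting, Q̇_C = 11200 Btu/h = 3283 W, so COP_actual = Q̇_C/Ẇ = 3283/2860 = 1.148.
In absolute terms T_C = 267.04 K and T_H = 292.35 K, so ΔT = 25.31 K.
COP_Carnot = T_C/ΔT = 267.04/25.31 = 10.55.
η_II = COP_actual/COP_Carnot = 1.148/10.55 = 0.1088.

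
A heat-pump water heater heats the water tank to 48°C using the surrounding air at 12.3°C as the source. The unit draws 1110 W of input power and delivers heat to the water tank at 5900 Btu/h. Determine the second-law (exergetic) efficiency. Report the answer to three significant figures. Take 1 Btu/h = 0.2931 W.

Converting, Q̇_H = 5900 Btu/h = 1729 W, so COP_actual = Q̇_H/Ẇ = 1729/1110 = 1.558.
In absolute terms T_C = 285.45 K and T_H = 321.15 K, so ΔT = 35.70 K.
COP_Carnot = T_H/ΔT = 321.15/35.70 = 8.996.
η_II = COP_actual/COP_Carnot = 1.558/8.996 = 0.1732.

0.173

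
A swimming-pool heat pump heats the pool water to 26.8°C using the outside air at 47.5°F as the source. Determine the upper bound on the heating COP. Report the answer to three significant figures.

16.5

In absolute terms T_C = 281.76 K and T_H = 299.95 K, so ΔT = 18.19 K.
For a reversible cycle, COP_Carnot = T_H/ΔT = 299.95/18.19 = 16.49.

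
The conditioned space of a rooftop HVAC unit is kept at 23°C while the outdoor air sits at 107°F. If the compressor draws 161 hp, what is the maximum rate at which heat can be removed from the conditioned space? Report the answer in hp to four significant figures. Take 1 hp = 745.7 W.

2554 hp

In absolute terms T_C = 296.15 K and T_H = 314.82 K, so ΔT = 18.67 K.
COP_Carnot = T_C/ΔT = 296.15/18.67 = 15.87.
Q̇_max = COP_Carnot × Ẇ = 15.87 × 161.0 hp = 2554 hp.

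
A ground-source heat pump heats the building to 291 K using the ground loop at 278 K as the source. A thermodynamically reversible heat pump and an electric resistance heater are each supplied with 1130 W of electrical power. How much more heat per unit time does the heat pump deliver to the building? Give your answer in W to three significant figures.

The reservoir spacing is ΔT = 291 − 278 = 13.00 K.
COP_Carnot = T_H/ΔT = 291.00/13.00 = 22.38.
The heat pump delivers Q̇_H = COP × Ẇ = 25290 W; the resistance heater delivers Ẇ = 1130 W.
Extra = (COP − 1)·Ẇ = 24160 W.

24200 W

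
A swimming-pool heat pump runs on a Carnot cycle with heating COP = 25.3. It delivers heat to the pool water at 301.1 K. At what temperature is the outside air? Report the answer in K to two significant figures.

290 K

COP_HP = T_H/(T_H − T_C) gives T_H − T_C = T_H/COP.
With T_H = 301.10 K, T_C = 301.10 × (1 − 1/25.3) = 289.20 K.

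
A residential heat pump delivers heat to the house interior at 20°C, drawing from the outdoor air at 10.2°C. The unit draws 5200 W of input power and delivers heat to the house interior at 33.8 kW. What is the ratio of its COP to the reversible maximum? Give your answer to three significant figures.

Converting, Q̇_H = 33.80 kW = 33800 W, so COP_actual = Q̇_H/Ẇ = 33800/5200 = 6.500.
In absolute terms T_C = 283.35 K and T_H = 293.15 K, so ΔT = 9.800 K.
COP_Carnot = T_H/ΔT = 293.15/9.800 = 29.91.
η_II = COP_actual/COP_Carnot = 6.500/29.91 = 0.2173.

0.217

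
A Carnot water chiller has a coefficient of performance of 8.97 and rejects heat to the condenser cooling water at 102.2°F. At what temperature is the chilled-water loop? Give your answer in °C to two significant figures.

For a Carnot refrigerator COP_R = T_C/(T_H − T_C), so T_C = COP·T_H/(1 + COP).
With T_H = 312.15 K, T_C = 8.97 × 312.15/9.970 = 280.84 K.
Converting, 280.84 K = 7.69°C.

7.7 °C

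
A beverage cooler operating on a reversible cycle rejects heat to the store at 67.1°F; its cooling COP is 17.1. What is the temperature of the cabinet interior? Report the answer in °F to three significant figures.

38.0 °F

For a Carnot refrigerator COP_R = T_C/(T_H − T_C), so T_C = COP·T_H/(1 + COP).
With T_H = 292.65 K, T_C = 17.1 × 292.65/18.10 = 276.48 K.
Converting, 276.48 K = 38.00°F.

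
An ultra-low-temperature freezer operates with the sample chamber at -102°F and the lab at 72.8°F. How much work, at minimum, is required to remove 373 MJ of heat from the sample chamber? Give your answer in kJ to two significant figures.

In absolute terms T_C = 198.71 K and T_H = 295.82 K, so ΔT = 97.11 K.
The reversible limit is COP_R = T_C/ΔT = 2.046, so W_min = Q_C/COP = Q_C·ΔT/T_C.
W_min = 373.0 × 97.11/198.71 = 182.3 MJ = 182300 kJ.

180000 kJ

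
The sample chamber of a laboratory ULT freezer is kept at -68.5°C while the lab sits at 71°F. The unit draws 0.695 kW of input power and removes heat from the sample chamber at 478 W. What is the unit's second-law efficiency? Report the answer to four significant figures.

Converting, Q̇_C = 478.0 W = 0.4780 kW, so COP_actual = Q̇_C/Ẇ = 0.4780/0.6950 = 0.6878.
In absolute terms T_C = 204.65 K and T_H = 294.82 K, so ΔT = 90.17 K.
COP_Carnot = T_C/ΔT = 204.65/90.17 = 2.270.
η_II = COP_actual/COP_Carnot = 0.6878/2.270 = 0.3030.

0.3030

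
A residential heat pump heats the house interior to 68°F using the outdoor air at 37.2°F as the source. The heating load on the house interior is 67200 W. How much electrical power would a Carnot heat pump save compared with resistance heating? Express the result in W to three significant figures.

In absolute terms T_C = 276.04 K and T_H = 293.15 K, so ΔT = 17.11 K.
COP_Carnot = T_H/ΔT = 293.15/17.11 = 17.13.
Resistance heating needs Ẇ_res = Q̇_H = 67200 W; the reversible heat pump needs only Ẇ_hp = Q̇_H/COP = 3922 W.
Saving = 67200 − 3922 = 63280 W.

63300 W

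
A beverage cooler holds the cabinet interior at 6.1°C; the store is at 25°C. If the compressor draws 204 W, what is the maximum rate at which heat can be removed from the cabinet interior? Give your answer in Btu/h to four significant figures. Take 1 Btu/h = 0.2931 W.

In absolute terms T_C = 279.25 K and T_H = 298.15 K, so ΔT = 18.90 K.
COP_Carnot = T_C/ΔT = 279.25/18.90 = 14.78.
Q̇_max = COP_Carnot × Ẇ = 14.78 × 204.0 W = 3014 W = 10280 Btu/h.

10280 Btu/h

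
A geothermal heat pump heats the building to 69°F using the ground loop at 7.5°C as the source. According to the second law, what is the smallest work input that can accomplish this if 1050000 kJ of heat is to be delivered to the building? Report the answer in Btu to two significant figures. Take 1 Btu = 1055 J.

44000 Btu

In absolute terms T_C = 280.65 K and T_H = 293.71 K, so ΔT = 13.06 K.
The reversible limit is COP_HP = T_H/ΔT = 22.50, so W_min = Q_H/COP = Q_H·ΔT/T_H.
W_min = 1050000 × 13.06/293.71 = 46670 kJ = 44240 Btu.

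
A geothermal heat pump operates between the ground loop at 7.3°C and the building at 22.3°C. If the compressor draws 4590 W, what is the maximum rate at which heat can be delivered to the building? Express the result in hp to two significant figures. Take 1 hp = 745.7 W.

120 hp

In absolute terms T_C = 280.45 K and T_H = 295.45 K, so ΔT = 15.00 K.
COP_Carnot = T_H/ΔT = 295.45/15.00 = 19.70.
Q̇_max = COP_Carnot × Ẇ = 19.70 × 4590 W = 90410 W = 121.2 hp.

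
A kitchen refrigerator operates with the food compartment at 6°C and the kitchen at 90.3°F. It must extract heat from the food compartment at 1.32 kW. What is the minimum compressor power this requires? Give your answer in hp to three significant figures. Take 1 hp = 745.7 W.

In absolute terms T_C = 279.15 K and T_H = 305.54 K, so ΔT = 26.39 K.
COP_Carnot = T_C/ΔT = 279.15/26.39 = 10.58.
Ẇ_min = Q̇/COP_Carnot = 1.320/10.58 = 0.1248 kW = 0.1673 hp.

0.167 hp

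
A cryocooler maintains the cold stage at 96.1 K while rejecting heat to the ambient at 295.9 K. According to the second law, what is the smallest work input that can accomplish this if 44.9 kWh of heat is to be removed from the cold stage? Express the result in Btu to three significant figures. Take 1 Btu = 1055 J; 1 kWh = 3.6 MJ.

The reservoir spacing is ΔT = 295.9 − 96.1 = 199.8 K.
The reversible limit is COP_R = T_C/ΔT = 0.4810, so W_min = Q_C/COP = Q_C·ΔT/T_C.
W_min = 44.90 × 199.8/96.10 = 93.35 kWh = 318500 Btu.

319000 Btu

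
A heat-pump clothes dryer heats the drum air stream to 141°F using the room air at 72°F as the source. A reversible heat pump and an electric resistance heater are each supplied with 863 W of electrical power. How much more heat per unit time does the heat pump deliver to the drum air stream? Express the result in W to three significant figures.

In absolute terms T_C = 295.37 K and T_H = 333.71 K, so ΔT = 38.33 K.
COP_Carnot = T_H/ΔT = 333.71/38.33 = 8.705.
The heat pump delivers Q̇_H = COP × Ẇ = 7513 W; the resistance heater delivers Ẇ = 863.0 W.
Extra = (COP − 1)·Ẇ = 6650 W.

6650 W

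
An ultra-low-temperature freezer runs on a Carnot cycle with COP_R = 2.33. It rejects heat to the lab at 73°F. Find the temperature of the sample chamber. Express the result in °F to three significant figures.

-87.0 °F

For a Carnot refrigerator COP_R = T_C/(T_H − T_C), so T_C = COP·T_H/(1 + COP).
With T_H = 295.93 K, T_C = 2.33 × 295.93/3.330 = 207.06 K.
Converting, 207.06 K = -86.96°F.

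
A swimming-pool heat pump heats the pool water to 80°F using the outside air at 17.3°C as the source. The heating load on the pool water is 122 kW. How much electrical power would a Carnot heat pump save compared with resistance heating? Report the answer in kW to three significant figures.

118 kW

In absolute terms T_C = 290.45 K and T_H = 299.82 K, so ΔT = 9.367 K.
COP_Carnot = T_H/ΔT = 299.82/9.367 = 32.01.
Resistance heating needs Ẇ_res = Q̇_H = 122.0 kW; the reversible heat pump needs only Ẇ_hp = Q̇_H/COP = 3.811 kW.
Saving = 122.0 − 3.811 = 118.2 kW.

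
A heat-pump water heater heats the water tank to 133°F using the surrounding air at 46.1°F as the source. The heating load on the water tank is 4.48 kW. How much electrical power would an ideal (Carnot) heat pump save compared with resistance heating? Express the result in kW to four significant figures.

3.823 kW

In absolute terms T_C = 280.98 K and T_H = 329.26 K, so ΔT = 48.28 K.
COP_Carnot = T_H/ΔT = 329.26/48.28 = 6.820.
Resistance heating needs Ẇ_res = Q̇_H = 4.480 kW; the reversible heat pump needs only Ẇ_hp = Q̇_H/COP = 0.6569 kW.
Saving = 4.480 − 0.6569 = 3.823 kW.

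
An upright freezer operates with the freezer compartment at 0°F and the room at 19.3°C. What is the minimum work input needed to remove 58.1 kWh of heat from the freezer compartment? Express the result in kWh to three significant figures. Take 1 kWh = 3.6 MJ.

8.44 kWh

In absolute terms T_C = 255.37 K and T_H = 292.45 K, so ΔT = 37.08 K.
The reversible limit is COP_R = T_C/ΔT = 6.887, so W_min = Q_C/COP = Q_C·ΔT/T_C.
W_min = 58.10 × 37.08/255.37 = 8.436 kWh.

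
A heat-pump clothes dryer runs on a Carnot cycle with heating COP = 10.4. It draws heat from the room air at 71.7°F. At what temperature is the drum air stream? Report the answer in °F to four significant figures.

128.2 °F

COP_HP = T_H/(T_H − T_C) rearranges to T_H = COP·T_C/(COP − 1).
With T_C = 295.21 K, T_H = 10.4 × 295.21/9.400 = 326.61 K.
Converting, 326.61 K = 128.23°F.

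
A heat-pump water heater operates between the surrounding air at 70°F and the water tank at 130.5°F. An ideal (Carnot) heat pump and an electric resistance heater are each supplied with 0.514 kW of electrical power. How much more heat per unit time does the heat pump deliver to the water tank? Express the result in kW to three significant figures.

4.50 kW

In absolute terms T_C = 294.26 K and T_H = 327.87 K, so ΔT = 33.61 K.
COP_Carnot = T_H/ΔT = 327.87/33.61 = 9.755.
The heat pump delivers Q̇_H = COP × Ẇ = 5.014 kW; the resistance heater delivers Ẇ = 0.5140 kW.
Extra = (COP − 1)·Ẇ = 4.500 kW.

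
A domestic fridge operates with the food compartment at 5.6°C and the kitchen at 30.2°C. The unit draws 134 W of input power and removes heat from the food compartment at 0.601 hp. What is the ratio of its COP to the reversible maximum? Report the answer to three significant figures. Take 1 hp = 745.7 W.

0.295

Converting, Q̇_C = 0.6010 hp = 448.2 W, so COP_actual = Q̇_C/Ẇ = 448.2/134.0 = 3.345.
In absolute terms T_C = 278.75 K and T_H = 303.35 K, so ΔT = 24.60 K.
COP_Carnot = T_C/ΔT = 278.75/24.60 = 11.33.
η_II = COP_actual/COP_Carnot = 3.345/11.33 = 0.2952.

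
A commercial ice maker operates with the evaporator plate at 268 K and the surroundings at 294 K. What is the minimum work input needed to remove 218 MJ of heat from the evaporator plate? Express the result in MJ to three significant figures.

The reservoir spacing is ΔT = 294 − 268 = 26.00 K.
The reversible limit is COP_R = T_C/ΔT = 10.31, so W_min = Q_C/COP = Q_C·ΔT/T_C.
W_min = 218.0 × 26.00/268.00 = 21.15 MJ.

21.1 MJ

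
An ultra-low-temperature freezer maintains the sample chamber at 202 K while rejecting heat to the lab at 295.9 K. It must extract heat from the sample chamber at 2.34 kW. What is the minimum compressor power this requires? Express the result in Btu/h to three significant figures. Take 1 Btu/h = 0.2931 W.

3710 Btu/h

The reservoir spacing is ΔT = 295.9 − 202 = 93.90 K.
COP_Carnot = T_C/ΔT = 202.00/93.90 = 2.151.
Ẇ_min = Q̇/COP_Carnot = 2.340/2.151 = 1.088 kW = 3711 Btu/h.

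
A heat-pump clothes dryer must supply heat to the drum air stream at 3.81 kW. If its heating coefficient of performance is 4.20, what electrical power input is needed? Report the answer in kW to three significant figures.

0.907 kW

Ẇ = Q̇_H/COP_HP = 3.810/4.20 = 0.9071 kW.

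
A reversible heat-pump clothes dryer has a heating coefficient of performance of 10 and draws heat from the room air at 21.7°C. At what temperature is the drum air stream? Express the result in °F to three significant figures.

130 °F

COP_HP = T_H/(T_H − T_C) rearranges to T_H = COP·T_C/(COP − 1).
With T_C = 294.85 K, T_H = 10 × 294.85/9.000 = 327.61 K.
Converting, 327.61 K = 130.03°F.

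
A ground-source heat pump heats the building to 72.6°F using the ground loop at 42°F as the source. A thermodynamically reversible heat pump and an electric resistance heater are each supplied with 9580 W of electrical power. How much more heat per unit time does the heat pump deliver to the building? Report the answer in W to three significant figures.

In absolute terms T_C = 278.71 K and T_H = 295.71 K, so ΔT = 17.00 K.
COP_Carnot = T_H/ΔT = 295.71/17.00 = 17.39.
The heat pump delivers Q̇_H = COP × Ẇ = 166600 W; the resistance heater delivers Ẇ = 9580 W.
Extra = (COP − 1)·Ẇ = 157100 W.

157000 W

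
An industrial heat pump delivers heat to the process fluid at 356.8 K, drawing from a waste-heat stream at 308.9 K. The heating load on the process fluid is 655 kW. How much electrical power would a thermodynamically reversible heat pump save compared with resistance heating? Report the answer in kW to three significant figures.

567 kW

The reservoir spacing is ΔT = 356.8 − 308.9 = 47.90 K.
COP_Carnot = T_H/ΔT = 356.80/47.90 = 7.449.
Resistance heating needs Ẇ_res = Q̇_H = 655.0 kW; the reversible heat pump needs only Ẇ_hp = Q̇_H/COP = 87.93 kW.
Saving = 655.0 − 87.93 = 567.1 kW.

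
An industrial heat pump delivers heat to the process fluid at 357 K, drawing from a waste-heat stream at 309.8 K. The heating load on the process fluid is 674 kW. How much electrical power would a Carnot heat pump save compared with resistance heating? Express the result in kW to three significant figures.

The reservoir spacing is ΔT = 357 − 309.8 = 47.20 K.
COP_Carnot = T_H/ΔT = 357.00/47.20 = 7.564.
Resistance heating needs Ẇ_res = Q̇_H = 674.0 kW; the reversible heat pump needs only Ẇ_hp = Q̇_H/COP = 89.11 kW.
Saving = 674.0 − 89.11 = 584.9 kW.

585 kW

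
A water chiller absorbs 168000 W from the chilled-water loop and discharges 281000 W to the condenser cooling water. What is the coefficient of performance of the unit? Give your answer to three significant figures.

1.49

The first law gives Q̇_H = Q̇_C + Ẇ, so the three rates are Q̇_C = 168000, Q̇_H = 281000, Ẇ = 113000 W.
COP_R = Q̇_C/Ẇ = 168000/113000 = 1.487.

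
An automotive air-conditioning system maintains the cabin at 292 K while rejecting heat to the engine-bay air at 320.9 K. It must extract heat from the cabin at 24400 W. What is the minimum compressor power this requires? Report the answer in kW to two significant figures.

The reservoir spacing is ΔT = 320.9 − 292 = 28.90 K.
COP_Carnot = T_C/ΔT = 292.00/28.90 = 10.10.
Ẇ_min = Q̇/COP_Carnot = 24400/10.10 = 2415 W = 2.415 kW.

2.4 kW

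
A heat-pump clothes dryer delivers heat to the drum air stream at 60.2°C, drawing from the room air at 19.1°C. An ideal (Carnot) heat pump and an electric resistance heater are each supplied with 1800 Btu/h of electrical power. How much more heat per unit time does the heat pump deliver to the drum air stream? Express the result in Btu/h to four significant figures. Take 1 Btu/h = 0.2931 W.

In absolute terms T_C = 292.25 K and T_H = 333.35 K, so ΔT = 41.10 K.
COP_Carnot = T_H/ΔT = 333.35/41.10 = 8.111.
The heat pump delivers Q̇_H = COP × Ẇ = 14600 Btu/h; the resistance heater delivers Ẇ = 1800 Btu/h.
Extra = (COP − 1)·Ẇ = 12800 Btu/h.

12800 Btu/h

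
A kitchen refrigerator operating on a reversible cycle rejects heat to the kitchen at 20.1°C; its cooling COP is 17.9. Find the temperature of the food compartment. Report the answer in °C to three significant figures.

For a Carnot refrigerator COP_R = T_C/(T_H − T_C), so T_C = COP·T_H/(1 + COP).
With T_H = 293.25 K, T_C = 17.9 × 293.25/18.90 = 277.73 K.
Converting, 277.73 K = 4.58°C.

4.58 °C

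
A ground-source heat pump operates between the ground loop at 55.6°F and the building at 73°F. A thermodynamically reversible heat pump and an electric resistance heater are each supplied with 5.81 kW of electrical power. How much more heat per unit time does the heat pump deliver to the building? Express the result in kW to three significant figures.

In absolute terms T_C = 286.26 K and T_H = 295.93 K, so ΔT = 9.667 K.
COP_Carnot = T_H/ΔT = 295.93/9.667 = 30.61.
The heat pump delivers Q̇_H = COP × Ẇ = 177.9 kW; the resistance heater delivers Ẇ = 5.810 kW.
Extra = (COP − 1)·Ẇ = 172.1 kW.

172 kW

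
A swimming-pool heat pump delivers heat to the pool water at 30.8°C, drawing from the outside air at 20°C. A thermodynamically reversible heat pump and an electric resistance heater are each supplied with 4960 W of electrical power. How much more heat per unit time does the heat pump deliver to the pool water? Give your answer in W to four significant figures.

134600 W

In absolute terms T_C = 293.15 K and T_H = 303.95 K, so ΔT = 10.80 K.
COP_Carnot = T_H/ΔT = 303.95/10.80 = 28.14.
The heat pump delivers Q̇_H = COP × Ẇ = 139600 W; the resistance heater delivers Ẇ = 4960 W.
Extra = (COP − 1)·Ẇ = 134600 W.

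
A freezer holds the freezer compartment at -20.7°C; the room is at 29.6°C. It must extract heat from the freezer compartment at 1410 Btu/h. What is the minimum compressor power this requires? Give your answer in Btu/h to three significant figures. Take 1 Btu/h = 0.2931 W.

281 Btu/h

In absolute terms T_C = 252.45 K and T_H = 302.75 K, so ΔT = 50.30 K.
COP_Carnot = T_C/ΔT = 252.45/50.30 = 5.019.
Ẇ_min = Q̇/COP_Carnot = 1410/5.019 = 280.9 Btu/h.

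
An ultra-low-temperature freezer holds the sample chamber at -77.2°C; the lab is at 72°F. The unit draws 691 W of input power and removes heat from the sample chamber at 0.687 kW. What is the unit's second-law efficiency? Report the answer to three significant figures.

0.504

Converting, Q̇_C = 0.6870 kW = 687.0 W, so COP_actual = Q̇_C/Ẇ = 687.0/691.0 = 0.9942.
In absolute terms T_C = 195.95 K and T_H = 295.37 K, so ΔT = 99.42 K.
COP_Carnot = T_C/ΔT = 195.95/99.42 = 1.971.
η_II = COP_actual/COP_Carnot = 0.9942/1.971 = 0.5044.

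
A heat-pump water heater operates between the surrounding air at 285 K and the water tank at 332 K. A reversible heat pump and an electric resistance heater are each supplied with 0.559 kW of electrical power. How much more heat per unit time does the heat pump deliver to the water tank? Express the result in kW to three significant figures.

The reservoir spacing is ΔT = 332 − 285 = 47.00 K.
COP_Carnot = T_H/ΔT = 332.00/47.00 = 7.064.
The heat pump delivers Q̇_H = COP × Ẇ = 3.949 kW; the resistance heater delivers Ẇ = 0.5590 kW.
Extra = (COP − 1)·Ẇ = 3.390 kW.

3.39 kW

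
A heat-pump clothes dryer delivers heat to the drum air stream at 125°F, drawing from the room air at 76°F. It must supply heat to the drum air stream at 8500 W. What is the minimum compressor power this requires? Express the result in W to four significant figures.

In absolute terms T_C = 297.59 K and T_H = 324.82 K, so ΔT = 27.22 K.
COP_Carnot = T_H/ΔT = 324.82/27.22 = 11.93.
Ẇ_min = Q̇/COP_Carnot = 8500/11.93 = 712.4 W.

712.4 W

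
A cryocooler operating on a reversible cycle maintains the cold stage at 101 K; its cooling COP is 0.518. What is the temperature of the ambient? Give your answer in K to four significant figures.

296.0 K

COP_R = T_C/(T_H − T_C) gives T_H − T_C = T_C/COP.
With T_C = 101.00 K, T_H = 101.00 × (1 + 1/0.518) = 295.98 K.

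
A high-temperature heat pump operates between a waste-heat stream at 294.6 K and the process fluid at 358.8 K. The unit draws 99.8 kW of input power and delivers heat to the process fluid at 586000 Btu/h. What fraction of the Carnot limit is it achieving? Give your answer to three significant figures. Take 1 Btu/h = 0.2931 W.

0.308

Converting, Q̇_H = 586000 Btu/h = 171.8 kW, so COP_actual = Q̇_H/Ẇ = 171.8/99.80 = 1.721.
The reservoir spacing is ΔT = 358.8 − 294.6 = 64.20 K.
COP_Carnot = T_H/ΔT = 358.80/64.20 = 5.589.
η_II = COP_actual/COP_Carnot = 1.721/5.589 = 0.3079.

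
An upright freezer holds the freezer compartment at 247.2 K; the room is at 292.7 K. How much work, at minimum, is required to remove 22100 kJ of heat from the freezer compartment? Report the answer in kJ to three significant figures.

4070 kJ

The reservoir spacing is ΔT = 292.7 − 247.2 = 45.50 K.
The reversible limit is COP_R = T_C/ΔT = 5.433, so W_min = Q_C/COP = Q_C·ΔT/T_C.
W_min = 22100 × 45.50/247.20 = 4068 kJ.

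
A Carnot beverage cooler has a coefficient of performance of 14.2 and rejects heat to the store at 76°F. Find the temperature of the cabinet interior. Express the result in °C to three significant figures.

For a Carnot refrigerator COP_R = T_C/(T_H − T_C), so T_C = COP·T_H/(1 + COP).
With T_H = 297.59 K, T_C = 14.2 × 297.59/15.20 = 278.02 K.
Converting, 278.02 K = 4.87°C.

4.87 °C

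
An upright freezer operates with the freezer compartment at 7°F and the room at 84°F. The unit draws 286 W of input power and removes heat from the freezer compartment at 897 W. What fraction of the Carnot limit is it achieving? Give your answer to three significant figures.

COP_actual = Q̇_C/Ẇ = 897.0/286.0 = 3.136.
In absolute terms T_C = 259.26 K and T_H = 302.04 K, so ΔT = 42.78 K.
COP_Carnot = T_C/ΔT = 259.26/42.78 = 6.061.
η_II = COP_actual/COP_Carnot = 3.136/6.061 = 0.5175.

0.517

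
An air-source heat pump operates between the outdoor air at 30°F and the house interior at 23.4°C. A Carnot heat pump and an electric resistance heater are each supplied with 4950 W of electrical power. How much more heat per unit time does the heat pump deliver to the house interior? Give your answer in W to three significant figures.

54900 W

In absolute terms T_C = 272.04 K and T_H = 296.55 K, so ΔT = 24.51 K.
COP_Carnot = T_H/ΔT = 296.55/24.51 = 12.10.
The heat pump delivers Q̇_H = COP × Ẇ = 59890 W; the resistance heater delivers Ẇ = 4950 W.
Extra = (COP − 1)·Ẇ = 54940 W.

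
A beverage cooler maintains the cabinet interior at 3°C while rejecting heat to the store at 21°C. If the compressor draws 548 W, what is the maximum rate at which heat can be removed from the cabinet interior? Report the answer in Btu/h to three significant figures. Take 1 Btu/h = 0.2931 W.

In absolute terms T_C = 276.15 K and T_H = 294.15 K, so ΔT = 18.00 K.
COP_Carnot = T_C/ΔT = 276.15/18.00 = 15.34.
Q̇_max = COP_Carnot × Ẇ = 15.34 × 548.0 W = 8407 W = 28680 Btu/h.

28700 Btu/h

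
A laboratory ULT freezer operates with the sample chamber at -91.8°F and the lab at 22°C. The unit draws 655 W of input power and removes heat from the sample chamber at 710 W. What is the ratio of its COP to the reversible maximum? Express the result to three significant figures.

0.481

COP_actual = Q̇_C/Ẇ = 710.0/655.0 = 1.084.
In absolute terms T_C = 204.37 K and T_H = 295.15 K, so ΔT = 90.78 K.
COP_Carnot = T_C/ΔT = 204.37/90.78 = 2.251.
η_II = COP_actual/COP_Carnot = 1.084/2.251 = 0.4815.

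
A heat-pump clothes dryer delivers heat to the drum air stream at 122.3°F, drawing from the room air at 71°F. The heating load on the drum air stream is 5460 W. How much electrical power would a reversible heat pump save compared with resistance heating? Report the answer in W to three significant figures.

In absolute terms T_C = 294.82 K and T_H = 323.32 K, so ΔT = 28.50 K.
COP_Carnot = T_H/ΔT = 323.32/28.50 = 11.34.
Resistance heating needs Ẇ_res = Q̇_H = 5460 W; the reversible heat pump needs only Ẇ_hp = Q̇_H/COP = 481.3 W.
Saving = 5460 − 481.3 = 4979 W.

4980 W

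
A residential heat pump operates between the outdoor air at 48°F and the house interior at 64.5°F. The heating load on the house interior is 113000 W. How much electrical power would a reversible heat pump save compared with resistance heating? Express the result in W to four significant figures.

109400 W

In absolute terms T_C = 282.04 K and T_H = 291.21 K, so ΔT = 9.167 K.
COP_Carnot = T_H/ΔT = 291.21/9.167 = 31.77.
Resistance heating needs Ẇ_res = Q̇_H = 113000 W; the reversible heat pump needs only Ẇ_hp = Q̇_H/COP = 3557 W.
Saving = 113000 − 3557 = 109400 W.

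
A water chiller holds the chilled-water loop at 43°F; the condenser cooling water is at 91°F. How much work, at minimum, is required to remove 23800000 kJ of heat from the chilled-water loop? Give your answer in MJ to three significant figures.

2270 MJ

In absolute terms T_C = 279.26 K and T_H = 305.93 K, so ΔT = 26.67 K.
The reversible limit is COP_R = T_C/ΔT = 10.47, so W_min = Q_C/COP = Q_C·ΔT/T_C.
W_min = 23800000 × 26.67/279.26 = 2273000 kJ = 2273 MJ.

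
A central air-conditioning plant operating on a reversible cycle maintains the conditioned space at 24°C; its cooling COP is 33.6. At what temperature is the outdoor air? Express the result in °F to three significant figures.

91.1 °F

COP_R = T_C/(T_H − T_C) gives T_H − T_C = T_C/COP.
With T_C = 297.15 K, T_H = 297.15 × (1 + 1/33.6) = 305.99 K.
Converting, 305.99 K = 91.12°F.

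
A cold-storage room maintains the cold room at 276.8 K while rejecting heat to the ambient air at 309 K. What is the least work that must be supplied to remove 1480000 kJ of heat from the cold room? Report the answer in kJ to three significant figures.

172000 kJ

The reservoir spacing is ΔT = 309 − 276.8 = 32.20 K.
The reversible limit is COP_R = T_C/ΔT = 8.596, so W_min = Q_C/COP = Q_C·ΔT/T_C.
W_min = 1480000 × 32.20/276.80 = 172200 kJ.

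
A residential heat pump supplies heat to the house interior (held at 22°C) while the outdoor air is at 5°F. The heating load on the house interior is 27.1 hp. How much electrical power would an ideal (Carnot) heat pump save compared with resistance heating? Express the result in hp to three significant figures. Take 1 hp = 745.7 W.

23.7 hp

In absolute terms T_C = 258.15 K and T_H = 295.15 K, so ΔT = 37.00 K.
COP_Carnot = T_H/ΔT = 295.15/37.00 = 7.977.
Resistance heating needs Ẇ_res = Q̇_H = 27.10 hp; the reversible heat pump needs only Ẇ_hp = Q̇_H/COP = 3.397 hp.
Saving = 27.10 − 3.397 = 23.70 hp.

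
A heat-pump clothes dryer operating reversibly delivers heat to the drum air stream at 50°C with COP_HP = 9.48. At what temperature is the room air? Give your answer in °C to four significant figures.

15.91 °C

COP_HP = T_H/(T_H − T_C) gives T_H − T_C = T_H/COP.
With T_H = 323.15 K, T_C = 323.15 × (1 − 1/9.48) = 289.06 K.
Converting, 289.06 K = 15.91°C.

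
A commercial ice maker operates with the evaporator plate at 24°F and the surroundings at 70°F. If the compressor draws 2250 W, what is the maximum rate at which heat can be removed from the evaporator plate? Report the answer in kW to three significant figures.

23.7 kW

In absolute terms T_C = 268.71 K and T_H = 294.26 K, so ΔT = 25.56 K.
COP_Carnot = T_C/ΔT = 268.71/25.56 = 10.51.
Q̇_max = COP_Carnot × Ẇ = 10.51 × 2250 W = 23660 W = 23.66 kW.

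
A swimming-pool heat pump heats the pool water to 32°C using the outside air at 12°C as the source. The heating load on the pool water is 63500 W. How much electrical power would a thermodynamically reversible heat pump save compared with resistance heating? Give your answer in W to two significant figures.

59000 W

In absolute terms T_C = 285.15 K and T_H = 305.15 K, so ΔT = 20.00 K.
COP_Carnot = T_H/ΔT = 305.15/20.00 = 15.26.
Resistance heating needs Ẇ_res = Q̇_H = 63500 W; the reversible heat pump needs only Ẇ_hp = Q̇_H/COP = 4162 W.
Saving = 63500 − 4162 = 59340 W.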